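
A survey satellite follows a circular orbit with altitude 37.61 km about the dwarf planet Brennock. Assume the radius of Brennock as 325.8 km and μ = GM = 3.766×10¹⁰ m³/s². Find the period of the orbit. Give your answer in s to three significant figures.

r = 325.8 + 37.61 = 363.41 km = 3.6341×10⁵ m.
Kepler's third law: T = 2π√(r³/μ) = 2π√((3.634×10⁵)³ / 3.766×10¹⁰).
r³/μ = 1.274×10⁶ s², so T = 2π × 1.129×10³ = 7.093×10³ s.

T ≈ 7090 s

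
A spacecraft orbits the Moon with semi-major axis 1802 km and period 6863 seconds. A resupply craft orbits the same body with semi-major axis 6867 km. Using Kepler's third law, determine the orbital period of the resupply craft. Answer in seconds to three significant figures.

Kepler's third law: T² ∝ a³, so T₂ = T₁ (a₂/a₁)^(3/2).
a₂/a₁ = 3.811, (a₂/a₁)^(3/2) = 7.439.
T₂ = 6863 × 7.439 = 51050 seconds.

T₂ ≈ 51100 seconds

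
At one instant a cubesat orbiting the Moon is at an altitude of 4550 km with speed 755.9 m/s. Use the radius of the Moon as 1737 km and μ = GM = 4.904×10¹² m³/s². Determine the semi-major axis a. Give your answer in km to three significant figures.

r = 1737 + 4550 = 6287.0 km = 6.287×10⁶ m.
Vis-viva rearranged: 1/a = 2/r − v²/μ = 3.181×10⁻⁷ − 1.165×10⁻⁷ = 2.016×10⁻⁷ m⁻¹.
a = 4.960×10⁶ m = 4960.3 km.

a ≈ 4960 km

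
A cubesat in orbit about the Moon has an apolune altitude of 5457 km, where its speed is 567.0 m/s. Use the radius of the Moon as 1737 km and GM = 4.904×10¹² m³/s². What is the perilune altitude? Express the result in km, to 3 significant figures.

r_a = 1737 + 5457 = 7194.0 km = 7.194×10⁶ m.
Specific energy ε = v²/2 − μ/r = -5.209×10⁵ J/kg, so a = −μ/(2ε) = 4.707×10⁶ m.
The apsides satisfy r_p + r_a = 2a, so the perilune radius is 2a − r_a = 2.220×10⁶ m = 2219.8 km.
Perilune altitude = 2219.8 − 1737 = 482.85 km.

perilune altitude ≈ 483 km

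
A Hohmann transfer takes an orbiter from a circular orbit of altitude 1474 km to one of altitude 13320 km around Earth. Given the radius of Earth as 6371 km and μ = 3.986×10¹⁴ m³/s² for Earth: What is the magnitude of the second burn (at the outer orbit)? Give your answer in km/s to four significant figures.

r₁ = 6371 + 1474 = 7845.0 km = 7.8450×10⁶ m.
r₂ = 6371 + 13320 = 19691 km = 1.9691×10⁷ m.
Transfer ellipse a_t = (r₁ + r₂)/2 = 1.377×10⁷ m.
At r₁: circular v_c1 = √(μ/r₁) = 7128 m/s; transfer-perigee v_p = √[μ(2/r₁ − 1/a_t)] = 8525 m/s.
At r₂: circular v_c2 = √(μ/r₂) = 4499 m/s; transfer-apogee v_a = √[μ(2/r₂ − 1/a_t)] = 3396 m/s.
Δv₂ = v_c2 − v_a = 1103 m/s.
= 1.103 km/s.

Δv ≈ 1.103 km/s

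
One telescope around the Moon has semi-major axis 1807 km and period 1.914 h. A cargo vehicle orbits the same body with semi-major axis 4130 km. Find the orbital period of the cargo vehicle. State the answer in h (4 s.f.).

Kepler's third law: T² ∝ a³, so T₂ = T₁ (a₂/a₁)^(3/2).
a₂/a₁ = 2.286, (a₂/a₁)^(3/2) = 3.455.
T₂ = 1.914 × 3.455 = 6.613 h.

T₂ ≈ 6.613 h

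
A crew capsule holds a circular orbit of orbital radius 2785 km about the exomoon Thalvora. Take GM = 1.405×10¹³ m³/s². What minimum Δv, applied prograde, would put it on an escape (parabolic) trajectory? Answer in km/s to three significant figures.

Δv ≈ 0.93 km/s

r = 2785 km = 2.785×10⁶ m.
Circular speed v_c = √(μ/r) = 2246 m/s.
Escape speed v_esc = √(2μ/r) = √2 × v_c = 3176 m/s.
Δv = v_esc − v_c = 930.4 m/s = 0.9304 km/s.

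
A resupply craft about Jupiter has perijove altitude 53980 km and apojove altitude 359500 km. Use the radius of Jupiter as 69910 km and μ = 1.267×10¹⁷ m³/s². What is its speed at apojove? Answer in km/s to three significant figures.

r_p = 69910 + 53980 = 123890 km = 1.2389×10⁸ m.
r_a = 69910 + 359500 = 429410 km = 4.2941×10⁸ m.
Semi-major axis a = (r_p + r_a)/2 = 2.7665×10⁵ km = 2.766×10⁸ m.
Vis-viva: v² = μ(2/r − 1/a) = 1.267×10¹⁷ × (4.658×10⁻⁹ − 3.615×10⁻⁹) = 1.321×10⁸ m²/s².
v = 11490 m/s = 11.49 km/s.

v ≈ 11.5 km/s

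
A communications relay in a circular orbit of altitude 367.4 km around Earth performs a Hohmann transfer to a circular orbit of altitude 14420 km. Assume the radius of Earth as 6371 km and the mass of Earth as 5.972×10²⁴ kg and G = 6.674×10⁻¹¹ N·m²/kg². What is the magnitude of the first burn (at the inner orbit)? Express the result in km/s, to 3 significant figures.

Δv ≈ 1.76 km/s

μ = GM = 6.674×10⁻¹¹ × 5.972×10²⁴ = 3.986×10¹⁴ m³/s².
r₁ = 6371 + 367.4 = 6738.4 km = 6.7384×10⁶ m.
r₂ = 6371 + 14420 = 20791 km = 2.0791×10⁷ m.
Transfer ellipse a_t = (r₁ + r₂)/2 = 1.376×10⁷ m.
At r₁: circular v_c1 = √(μ/r₁) = 7691 m/s; transfer-perigee v_p = √[μ(2/r₁ − 1/a_t)] = 9452 m/s.
Δv₁ = v_p − v_c1 = 1761 m/s.
= 1.761 km/s.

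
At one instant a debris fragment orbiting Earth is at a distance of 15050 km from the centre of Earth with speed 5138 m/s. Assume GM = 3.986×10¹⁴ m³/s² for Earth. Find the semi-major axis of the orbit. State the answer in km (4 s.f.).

r = 1.505×10⁷ m.
Vis-viva rearranged: 1/a = 2/r − v²/μ = 1.329×10⁻⁷ − 6.623×10⁻⁸ = 6.666×10⁻⁸ m⁻¹.
a = 1.500×10⁷ m = 15001 km.

a ≈ 15000 km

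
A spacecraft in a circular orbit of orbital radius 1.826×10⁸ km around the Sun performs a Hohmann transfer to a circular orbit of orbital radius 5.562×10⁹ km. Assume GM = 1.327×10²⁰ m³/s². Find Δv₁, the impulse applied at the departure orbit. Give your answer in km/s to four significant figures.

Δv ≈ 10.56 km/s

r₁ = 1.826×10⁸ km = 1.826×10¹¹ m.
r₂ = 5.562×10⁹ km = 5.562×10¹² m.
Transfer ellipse a_t = (r₁ + r₂)/2 = 2.872×10¹² m.
At r₁: circular v_c1 = √(μ/r₁) = 26960 m/s; transfer-perihelion v_p = √[μ(2/r₁ − 1/a_t)] = 37510 m/s.
Δv₁ = v_p − v_c1 = 10560 m/s.
= 10.56 km/s.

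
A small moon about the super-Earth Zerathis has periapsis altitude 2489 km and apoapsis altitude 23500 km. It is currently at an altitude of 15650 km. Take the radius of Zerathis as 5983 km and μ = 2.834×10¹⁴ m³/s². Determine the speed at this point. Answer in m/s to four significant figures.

r_p = 5983 + 2489 = 8472.0 km = 8.4720×10⁶ m.
r_a = 5983 + 23500 = 29483 km = 2.9483×10⁷ m.
r = 5983 + 15650 = 21633 km = 2.163×10⁷ m.
Semi-major axis a = (r_p + r_a)/2 = 18978 km = 1.898×10⁷ m.
Vis-viva: v² = μ(2/r − 1/a) = 2.834×10¹⁴ × (9.245×10⁻⁸ − 5.269×10⁻⁸) = 1.127×10⁷ m²/s².
v = 3357 m/s.

v ≈ 3357 m/s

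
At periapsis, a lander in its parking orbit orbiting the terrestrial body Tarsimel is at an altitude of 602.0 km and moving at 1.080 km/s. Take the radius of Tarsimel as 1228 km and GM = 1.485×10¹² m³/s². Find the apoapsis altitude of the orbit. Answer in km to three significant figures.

r_p = 1228 + 602.0 = 1830.0 km = 1.830×10⁶ m.
Specific energy ε = v²/2 − μ/r = -2.283×10⁵ J/kg, so a = −μ/(2ε) = 3.253×10⁶ m.
The apsides satisfy r_p + r_a = 2a, so the apoapsis radius is 2a − r_p = 4.675×10⁶ m = 4675.3 km.
Apoapsis altitude = 4675.3 − 1228 = 3447.3 km.

apoapsis altitude ≈ 3450 km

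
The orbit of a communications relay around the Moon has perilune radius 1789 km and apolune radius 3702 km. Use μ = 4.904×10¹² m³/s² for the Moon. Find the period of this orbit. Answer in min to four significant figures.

Semi-major axis a = (r_p + r_a)/2 = (1789.0 + 3702.0)/2 = 2745.5 km = 2.746×10⁶ m.
By Kepler's third law T = 2π√(a³/μ) = 2π × 2.054×10³ = 1.291×10⁴ s.
= 215.1 min.

T ≈ 215.1 min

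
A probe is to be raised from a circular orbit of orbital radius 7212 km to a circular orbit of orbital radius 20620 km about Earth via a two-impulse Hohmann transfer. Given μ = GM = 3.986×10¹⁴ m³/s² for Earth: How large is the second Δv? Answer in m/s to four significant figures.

Δv ≈ 1232 m/s

r₁ = 7212 km = 7.212×10⁶ m.
r₂ = 20620 km = 2.062×10⁷ m.
Transfer ellipse a_t = (r₁ + r₂)/2 = 1.392×10⁷ m.
At r₁: circular v_c1 = √(μ/r₁) = 7434 m/s; transfer-perigee v_p = √[μ(2/r₁ − 1/a_t)] = 9050 m/s.
At r₂: circular v_c2 = √(μ/r₂) = 4397 m/s; transfer-apogee v_a = √[μ(2/r₂ − 1/a_t)] = 3165 m/s.
Δv₂ = v_c2 − v_a = 1232 m/s.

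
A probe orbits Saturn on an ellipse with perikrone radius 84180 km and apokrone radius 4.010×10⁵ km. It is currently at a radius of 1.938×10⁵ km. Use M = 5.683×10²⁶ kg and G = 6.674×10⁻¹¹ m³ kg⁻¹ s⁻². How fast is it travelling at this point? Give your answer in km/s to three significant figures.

v ≈ 15.3 km/s

μ = GM = 6.674×10⁻¹¹ × 5.683×10²⁶ = 3.793×10¹⁶ m³/s².
Semi-major axis a = (r_p + r_a)/2 = 2.4259×10⁵ km = 2.426×10⁸ m.
Vis-viva: v² = μ(2/r − 1/a) = 3.793×10¹⁶ × (1.032×10⁻⁸ − 4.122×10⁻⁹) = 2.351×10⁸ m²/s².
v = 15330 m/s = 15.33 km/s.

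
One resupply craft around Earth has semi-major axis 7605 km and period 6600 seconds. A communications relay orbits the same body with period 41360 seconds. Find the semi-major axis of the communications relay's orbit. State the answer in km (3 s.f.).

Kepler's third law: a³ ∝ T², so a₂ = a₁ (T₂/T₁)^(2/3).
T₂/T₁ = 6.267, (T₂/T₁)^(2/3) = 3.399.
a₂ = 7605 × 3.399 = 25850 km.

a₂ ≈ 25800 km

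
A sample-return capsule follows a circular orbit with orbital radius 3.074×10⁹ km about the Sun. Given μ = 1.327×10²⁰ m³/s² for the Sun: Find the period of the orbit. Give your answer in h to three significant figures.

T ≈ 817000 h

r = 3.074×10⁹ km = 3.074×10¹² m.
Kepler's third law: T = 2π√(r³/μ) = 2π√((3.074×10¹²)³ / 1.327×10²⁰).
r³/μ = 2.189×10¹⁷ s², so T = 2π × 4.679×10⁸ = 2.940×10⁹ s.
Converting: 2.940×10⁹ s ÷ 3600 = 8.166×10⁵ h.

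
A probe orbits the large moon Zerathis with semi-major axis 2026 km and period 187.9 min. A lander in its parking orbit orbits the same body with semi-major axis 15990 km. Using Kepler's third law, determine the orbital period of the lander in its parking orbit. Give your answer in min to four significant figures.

T₂ ≈ 4166 min

Kepler's third law: T² ∝ a³, so T₂ = T₁ (a₂/a₁)^(3/2).
a₂/a₁ = 7.892, (a₂/a₁)^(3/2) = 22.17.
T₂ = 187.9 × 22.17 = 4166 min.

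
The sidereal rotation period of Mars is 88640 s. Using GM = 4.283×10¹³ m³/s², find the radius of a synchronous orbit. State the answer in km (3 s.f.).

A synchronous orbit has period T, so by Kepler's third law a = (μT²/4π²)^(1/3).
μT²/4π² = 4.283×10¹³ × (8.864×10⁴)² / 39.48 = 8.524×10²¹ m³.
a = 2.043×10⁷ m = 20428 km.

r_sync ≈ 20400 km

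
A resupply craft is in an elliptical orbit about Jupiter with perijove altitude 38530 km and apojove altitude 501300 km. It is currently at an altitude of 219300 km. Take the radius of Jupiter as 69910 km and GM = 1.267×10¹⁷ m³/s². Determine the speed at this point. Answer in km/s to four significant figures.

r_p = 69910 + 38530 = 108440 km = 1.0844×10⁸ m.
r_a = 69910 + 501300 = 571210 km = 5.7121×10⁸ m.
r = 69910 + 219300 = 2.8921×10⁵ km = 2.892×10⁸ m.
Semi-major axis a = (r_p + r_a)/2 = 3.3982×10⁵ km = 3.398×10⁸ m.
Vis-viva: v² = μ(2/r − 1/a) = 1.267×10¹⁷ × (6.915×10⁻⁹ − 2.943×10⁻⁹) = 5.033×10⁸ m²/s².
v = 22440 m/s = 22.44 km/s.

v ≈ 22.44 km/s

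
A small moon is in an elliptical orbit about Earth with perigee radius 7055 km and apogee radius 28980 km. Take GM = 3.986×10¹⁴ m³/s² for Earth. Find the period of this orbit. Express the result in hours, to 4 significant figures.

T ≈ 6.686 hours

Semi-major axis a = (r_p + r_a)/2 = (7055.0 + 28980)/2 = 18018 km = 1.802×10⁷ m.
By Kepler's third law T = 2π√(a³/μ) = 2π × 3.831×10³ = 2.407×10⁴ s.
= 6.686 hours.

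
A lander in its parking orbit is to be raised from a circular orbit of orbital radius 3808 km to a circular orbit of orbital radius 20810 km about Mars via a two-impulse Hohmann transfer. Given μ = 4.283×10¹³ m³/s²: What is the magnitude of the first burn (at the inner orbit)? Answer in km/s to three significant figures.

Δv ≈ 1.01 km/s

r₁ = 3808 km = 3.808×10⁶ m.
r₂ = 20810 km = 2.081×10⁷ m.
Transfer ellipse a_t = (r₁ + r₂)/2 = 1.231×10⁷ m.
At r₁: circular v_c1 = √(μ/r₁) = 3354 m/s; transfer-periapsis v_p = √[μ(2/r₁ − 1/a_t)] = 4361 m/s.
Δv₁ = v_p − v_c1 = 1007 m/s.
= 1.007 km/s.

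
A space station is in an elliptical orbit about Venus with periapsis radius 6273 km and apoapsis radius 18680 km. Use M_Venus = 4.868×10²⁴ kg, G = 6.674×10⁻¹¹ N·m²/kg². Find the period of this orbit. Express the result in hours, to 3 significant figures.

T ≈ 4.27 hours

μ = GM = 6.674×10⁻¹¹ × 4.868×10²⁴ = 3.249×10¹⁴ m³/s².
Semi-major axis a = (r_p + r_a)/2 = (6273.0 + 18680)/2 = 12476 km = 1.248×10⁷ m.
By Kepler's third law T = 2π√(a³/μ) = 2π × 2.445×10³ = 1.536×10⁴ s.
= 4.267 hours.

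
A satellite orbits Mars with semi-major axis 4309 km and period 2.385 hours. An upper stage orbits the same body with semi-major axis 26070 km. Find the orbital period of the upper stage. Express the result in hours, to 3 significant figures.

T₂ ≈ 35.5 hours

Kepler's third law: T² ∝ a³, so T₂ = T₁ (a₂/a₁)^(3/2).
a₂/a₁ = 6.050, (a₂/a₁)^(3/2) = 14.88.
T₂ = 2.385 × 14.88 = 35.49 hours.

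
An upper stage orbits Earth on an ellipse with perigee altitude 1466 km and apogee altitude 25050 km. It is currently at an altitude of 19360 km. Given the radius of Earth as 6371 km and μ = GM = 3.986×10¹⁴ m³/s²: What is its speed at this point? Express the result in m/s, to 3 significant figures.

v ≈ 3270 m/s

r_p = 6371 + 1466 = 7837.0 km = 7.8370×10⁶ m.
r_a = 6371 + 25050 = 31421 km = 3.1421×10⁷ m.
r = 6371 + 19360 = 25731 km = 2.573×10⁷ m.
Semi-major axis a = (r_p + r_a)/2 = 19629 km = 1.963×10⁷ m.
Vis-viva: v² = μ(2/r − 1/a) = 3.986×10¹⁴ × (7.773×10⁻⁸ − 5.095×10⁻⁸) = 1.068×10⁷ m²/s².
v = 3267 m/s.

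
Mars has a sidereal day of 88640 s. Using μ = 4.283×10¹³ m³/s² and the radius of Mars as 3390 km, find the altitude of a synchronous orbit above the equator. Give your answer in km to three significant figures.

A synchronous orbit has period T, so by Kepler's third law a = (μT²/4π²)^(1/3).
μT²/4π² = 4.283×10¹³ × (8.864×10⁴)² / 39.48 = 8.524×10²¹ m³.
a = 2.043×10⁷ m = 20428 km.
Altitude h = a − R = 20428 − 3390 = 17038 km.

h_sync ≈ 17000 km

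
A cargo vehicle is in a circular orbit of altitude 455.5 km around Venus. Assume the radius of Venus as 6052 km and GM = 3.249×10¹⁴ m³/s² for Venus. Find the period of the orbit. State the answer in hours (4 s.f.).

r = 6052 + 455.5 = 6507.5 km = 6.5075×10⁶ m.
Kepler's third law: T = 2π√(r³/μ) = 2π√((6.508×10⁶)³ / 3.249×10¹⁴).
r³/μ = 8.482×10⁵ s², so T = 2π × 9.210×10² = 5.787×10³ s.
Converting: 5.787×10³ s ÷ 3600 = 1.607 hours.

T ≈ 1.607 hours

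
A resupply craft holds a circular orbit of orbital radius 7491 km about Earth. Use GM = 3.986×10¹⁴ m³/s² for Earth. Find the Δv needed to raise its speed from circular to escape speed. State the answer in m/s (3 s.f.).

r = 7491 km = 7.491×10⁶ m.
Circular speed v_c = √(μ/r) = 7295 m/s.
Escape speed v_esc = √(2μ/r) = √2 × v_c = 10320 m/s.
Δv = v_esc − v_c = 3022 m/s.

Δv ≈ 3020 m/s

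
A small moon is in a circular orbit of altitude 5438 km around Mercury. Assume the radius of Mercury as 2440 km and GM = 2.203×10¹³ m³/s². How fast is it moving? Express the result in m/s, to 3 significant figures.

v ≈ 1670 m/s

r = 2440 + 5438 = 7878.0 km = 7.8780×10⁶ m.
For a circular orbit v = √(μ/r) = √(2.203×10¹³ / 7.878×10⁶) = √(2.796×10⁶) = 1672 m/s.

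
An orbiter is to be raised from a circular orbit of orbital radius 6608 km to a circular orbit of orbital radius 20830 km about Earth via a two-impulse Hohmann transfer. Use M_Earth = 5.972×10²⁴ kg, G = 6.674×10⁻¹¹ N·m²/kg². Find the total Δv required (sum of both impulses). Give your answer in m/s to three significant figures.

μ = GM = 6.674×10⁻¹¹ × 5.972×10²⁴ = 3.986×10¹⁴ m³/s².
r₁ = 6608 km = 6.608×10⁶ m.
r₂ = 20830 km = 2.083×10⁷ m.
Transfer ellipse a_t = (r₁ + r₂)/2 = 1.372×10⁷ m.
At r₁: circular v_c1 = √(μ/r₁) = 7766 m/s; transfer-perigee v_p = √[μ(2/r₁ − 1/a_t)] = 9570 m/s.
Δv₁ = v_p − v_c1 = 1803 m/s.
At r₂: circular v_c2 = √(μ/r₂) = 4374 m/s; transfer-apogee v_a = √[μ(2/r₂ − 1/a_t)] = 3036 m/s.
Δv₂ = v_c2 − v_a = 1338 m/s.
Total Δv = Δv₁ + Δv₂ = 3142 m/s.

Δv_total ≈ 3140 m/s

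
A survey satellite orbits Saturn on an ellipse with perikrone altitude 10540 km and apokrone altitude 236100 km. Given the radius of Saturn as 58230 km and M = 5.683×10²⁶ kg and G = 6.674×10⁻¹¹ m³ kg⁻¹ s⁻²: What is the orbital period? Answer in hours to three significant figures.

T ≈ 21.9 hours

μ = GM = 6.674×10⁻¹¹ × 5.683×10²⁶ = 3.793×10¹⁶ m³/s².
r_p = 58230 + 10540 = 68770 km = 6.8770×10⁷ m.
r_a = 58230 + 236100 = 294330 km = 2.9433×10⁸ m.
Semi-major axis a = (r_p + r_a)/2 = (68770 + 2.9433×10⁵)/2 = 1.8155×10⁵ km = 1.816×10⁸ m.
By Kepler's third law T = 2π√(a³/μ) = 2π × 1.256×10⁴ = 7.892×10⁴ s.
= 21.92 hours.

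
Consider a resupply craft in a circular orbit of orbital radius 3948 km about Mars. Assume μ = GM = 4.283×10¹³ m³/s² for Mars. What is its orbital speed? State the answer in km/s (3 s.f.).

v ≈ 3.29 km/s

r = 3948 km = 3.948×10⁶ m.
For a circular orbit v = √(μ/r) = √(4.283×10¹³ / 3.948×10⁶) = √(1.085×10⁷) = 3294 m/s.
That is 3.294 km/s.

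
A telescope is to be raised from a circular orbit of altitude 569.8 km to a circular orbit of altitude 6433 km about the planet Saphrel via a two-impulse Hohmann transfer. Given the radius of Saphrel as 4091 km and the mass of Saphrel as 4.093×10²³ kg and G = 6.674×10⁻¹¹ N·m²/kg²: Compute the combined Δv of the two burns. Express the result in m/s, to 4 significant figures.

Δv_total ≈ 778.1 m/s

μ = GM = 6.674×10⁻¹¹ × 4.093×10²³ = 2.732×10¹³ m³/s².
r₁ = 4091 + 569.8 = 4660.8 km = 4.6608×10⁶ m.
r₂ = 4091 + 6433 = 10524 km = 1.0524×10⁷ m.
Transfer ellipse a_t = (r₁ + r₂)/2 = 7.592×10⁶ m.
At r₁: circular v_c1 = √(μ/r₁) = 2421 m/s; transfer-periapsis v_p = √[μ(2/r₁ − 1/a_t)] = 2850 m/s.
Δv₁ = v_p − v_c1 = 429.3 m/s.
At r₂: circular v_c2 = √(μ/r₂) = 1611 m/s; transfer-apoapsis v_a = √[μ(2/r₂ − 1/a_t)] = 1262 m/s.
Δv₂ = v_c2 − v_a = 348.8 m/s.
Total Δv = Δv₁ + Δv₂ = 778.1 m/s.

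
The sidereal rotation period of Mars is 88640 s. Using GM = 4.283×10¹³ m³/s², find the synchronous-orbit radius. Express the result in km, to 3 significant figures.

A synchronous orbit has period T, so by Kepler's third law a = (μT²/4π²)^(1/3).
μT²/4π² = 4.283×10¹³ × (8.864×10⁴)² / 39.48 = 8.524×10²¹ m³.
a = 2.043×10⁷ m = 20428 km.

r_sync ≈ 20400 km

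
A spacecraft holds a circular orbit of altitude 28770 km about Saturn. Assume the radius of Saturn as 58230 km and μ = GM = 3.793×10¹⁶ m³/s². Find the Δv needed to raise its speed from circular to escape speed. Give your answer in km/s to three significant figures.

Δv ≈ 8.65 km/s

r = 58230 + 28770 = 87000 km = 8.7000×10⁷ m.
Circular speed v_c = √(μ/r) = 20880 m/s.
Escape speed v_esc = √(2μ/r) = √2 × v_c = 29530 m/s.
Δv = v_esc − v_c = 8649 m/s = 8.649 km/s.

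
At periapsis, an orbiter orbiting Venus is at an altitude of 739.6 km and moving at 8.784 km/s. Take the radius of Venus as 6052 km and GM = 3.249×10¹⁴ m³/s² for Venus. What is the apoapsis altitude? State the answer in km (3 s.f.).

apoapsis altitude ≈ 22200 km

r_p = 6052 + 739.6 = 6791.6 km = 6.792×10⁶ m.
Specific energy ε = v²/2 − μ/r = -9.259×10⁶ J/kg, so a = −μ/(2ε) = 1.754×10⁷ m.
The apsides satisfy r_p + r_a = 2a, so the apoapsis radius is 2a − r_p = 2.830×10⁷ m = 28298 km.
Apoapsis altitude = 28298 − 6052 = 22246 km.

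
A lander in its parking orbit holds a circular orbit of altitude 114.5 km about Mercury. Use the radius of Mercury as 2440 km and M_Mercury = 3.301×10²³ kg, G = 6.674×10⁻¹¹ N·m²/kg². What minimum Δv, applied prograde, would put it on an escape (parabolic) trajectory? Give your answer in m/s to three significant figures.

Δv ≈ 1220 m/s

μ = GM = 6.674×10⁻¹¹ × 3.301×10²³ = 2.203×10¹³ m³/s².
r = 2440 + 114.5 = 2554.5 km = 2.5545×10⁶ m.
Circular speed v_c = √(μ/r) = 2937 m/s.
Escape speed v_esc = √(2μ/r) = √2 × v_c = 4153 m/s.
Δv = v_esc − v_c = 1216 m/s.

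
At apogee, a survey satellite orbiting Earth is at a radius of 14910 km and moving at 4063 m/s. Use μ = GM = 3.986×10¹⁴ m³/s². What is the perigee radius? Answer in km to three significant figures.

r_a = 1.491×10⁷ m.
Specific energy ε = v²/2 − μ/r = -1.848×10⁷ J/kg, so a = −μ/(2ε) = 1.078×10⁷ m.
The apsides satisfy r_p + r_a = 2a, so the perigee radius is 2a − r_a = 6.660×10⁶ m = 6659.6 km.

perigee radius ≈ 6660 km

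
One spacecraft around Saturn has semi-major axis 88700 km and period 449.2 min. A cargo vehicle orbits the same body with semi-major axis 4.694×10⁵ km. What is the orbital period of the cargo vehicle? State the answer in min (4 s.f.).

T₂ ≈ 5469 min

Kepler's third law: T² ∝ a³, so T₂ = T₁ (a₂/a₁)^(3/2).
a₂/a₁ = 5.292, (a₂/a₁)^(3/2) = 12.17.
T₂ = 449.2 × 12.17 = 5469 min.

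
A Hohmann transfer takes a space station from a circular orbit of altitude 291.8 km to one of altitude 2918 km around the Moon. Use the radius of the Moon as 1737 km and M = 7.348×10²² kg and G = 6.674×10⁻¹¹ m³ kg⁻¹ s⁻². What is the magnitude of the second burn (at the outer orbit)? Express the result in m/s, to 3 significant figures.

μ = GM = 6.674×10⁻¹¹ × 7.348×10²² = 4.904×10¹² m³/s².
r₁ = 1737 + 291.8 = 2028.8 km = 2.0288×10⁶ m.
r₂ = 1737 + 2918 = 4655.0 km = 4.6550×10⁶ m.
Transfer ellipse a_t = (r₁ + r₂)/2 = 3.342×10⁶ m.
At r₁: circular v_c1 = √(μ/r₁) = 1555 m/s; transfer-perilune v_p = √[μ(2/r₁ − 1/a_t)] = 1835 m/s.
At r₂: circular v_c2 = √(μ/r₂) = 1026 m/s; transfer-apolune v_a = √[μ(2/r₂ − 1/a_t)] = 799.7 m/s.
Δv₂ = v_c2 − v_a = 226.7 m/s.

Δv ≈ 227 m/s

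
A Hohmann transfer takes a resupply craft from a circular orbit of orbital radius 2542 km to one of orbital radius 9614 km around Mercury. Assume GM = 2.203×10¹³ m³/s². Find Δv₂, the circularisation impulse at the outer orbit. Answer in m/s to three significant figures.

Δv ≈ 535 m/s

r₁ = 2542 km = 2.542×10⁶ m.
r₂ = 9614 km = 9.614×10⁶ m.
Transfer ellipse a_t = (r₁ + r₂)/2 = 6.078×10⁶ m.
At r₁: circular v_c1 = √(μ/r₁) = 2944 m/s; transfer-periherm v_p = √[μ(2/r₁ − 1/a_t)] = 3702 m/s.
At r₂: circular v_c2 = √(μ/r₂) = 1514 m/s; transfer-apoherm v_a = √[μ(2/r₂ − 1/a_t)] = 979.0 m/s.
Δv₂ = v_c2 − v_a = 534.8 m/s.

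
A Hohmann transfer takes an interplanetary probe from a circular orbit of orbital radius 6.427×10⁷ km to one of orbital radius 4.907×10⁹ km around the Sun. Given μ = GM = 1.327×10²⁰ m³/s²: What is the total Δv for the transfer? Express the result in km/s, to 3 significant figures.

Δv_total ≈ 22.8 km/s

r₁ = 6.427×10⁷ km = 6.427×10¹⁰ m.
r₂ = 4.907×10⁹ km = 4.907×10¹² m.
Transfer ellipse a_t = (r₁ + r₂)/2 = 2.486×10¹² m.
At r₁: circular v_c1 = √(μ/r₁) = 45440 m/s; transfer-perihelion v_p = √[μ(2/r₁ − 1/a_t)] = 63840 m/s.
Δv₁ = v_p − v_c1 = 18400 m/s.
At r₂: circular v_c2 = √(μ/r₂) = 5200 m/s; transfer-aphelion v_a = √[μ(2/r₂ − 1/a_t)] = 836.2 m/s.
Δv₂ = v_c2 − v_a = 4364 m/s.
Total Δv = Δv₁ + Δv₂ = 22770 m/s = 22.77 km/s.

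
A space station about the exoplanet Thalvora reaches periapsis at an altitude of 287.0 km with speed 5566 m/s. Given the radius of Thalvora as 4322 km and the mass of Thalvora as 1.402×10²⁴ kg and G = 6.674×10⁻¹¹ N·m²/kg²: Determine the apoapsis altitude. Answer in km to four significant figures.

μ = GM = 6.674×10⁻¹¹ × 1.402×10²⁴ = 9.357×10¹³ m³/s².
r_p = 4322 + 287.0 = 4609.0 km = 4.609×10⁶ m.
Specific energy ε = v²/2 − μ/r = -4.811×10⁶ J/kg, so a = −μ/(2ε) = 9.724×10⁶ m.
The apsides satisfy r_p + r_a = 2a, so the apoapsis radius is 2a − r_p = 1.484×10⁷ m = 14839 km.
Apoapsis altitude = 14839 − 4322 = 10517 km.

apoapsis altitude ≈ 10520 km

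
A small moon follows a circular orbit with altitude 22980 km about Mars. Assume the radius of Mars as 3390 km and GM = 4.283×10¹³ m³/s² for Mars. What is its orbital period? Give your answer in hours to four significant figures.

r = 3390 + 22980 = 26370 km = 2.6370×10⁷ m.
Kepler's third law: T = 2π√(r³/μ) = 2π√((2.637×10⁷)³ / 4.283×10¹³).
r³/μ = 4.281×10⁸ s², so T = 2π × 2.069×10⁴ = 1.300×10⁵ s.
Converting: 1.300×10⁵ s ÷ 3600 = 36.11 hours.

T ≈ 36.11 hours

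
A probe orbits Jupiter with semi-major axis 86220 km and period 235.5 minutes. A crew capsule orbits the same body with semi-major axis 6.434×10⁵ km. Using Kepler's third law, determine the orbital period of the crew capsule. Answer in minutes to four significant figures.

T₂ ≈ 4801 minutes

Kepler's third law: T² ∝ a³, so T₂ = T₁ (a₂/a₁)^(3/2).
a₂/a₁ = 7.462, (a₂/a₁)^(3/2) = 20.38.
T₂ = 235.5 × 20.38 = 4801 minutes.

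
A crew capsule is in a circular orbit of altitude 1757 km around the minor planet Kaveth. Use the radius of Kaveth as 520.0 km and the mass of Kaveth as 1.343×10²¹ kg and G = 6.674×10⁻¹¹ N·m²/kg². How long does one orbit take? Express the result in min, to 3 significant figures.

μ = GM = 6.674×10⁻¹¹ × 1.343×10²¹ = 8.963×10¹⁰ m³/s².
r = 520.0 + 1757 = 2277.0 km = 2.2770×10⁶ m.
Kepler's third law: T = 2π√(r³/μ) = 2π√((2.277×10⁶)³ / 8.963×10¹⁰).
r³/μ = 1.317×10⁸ s², so T = 2π × 1.148×10⁴ = 7.211×10⁴ s.
Converting: 7.211×10⁴ s ÷ 60.00 = 1202 min.

T ≈ 1200 min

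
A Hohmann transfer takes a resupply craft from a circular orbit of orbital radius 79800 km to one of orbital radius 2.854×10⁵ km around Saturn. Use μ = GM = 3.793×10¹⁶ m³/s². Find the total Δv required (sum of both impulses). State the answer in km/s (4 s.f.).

Δv_total ≈ 9.362 km/s

r₁ = 79800 km = 7.980×10⁷ m.
r₂ = 2.854×10⁵ km = 2.854×10⁸ m.
Transfer ellipse a_t = (r₁ + r₂)/2 = 1.826×10⁸ m.
At r₁: circular v_c1 = √(μ/r₁) = 21800 m/s; transfer-perikrone v_p = √[μ(2/r₁ − 1/a_t)] = 27260 m/s.
Δv₁ = v_p − v_c1 = 5455 m/s.
At r₂: circular v_c2 = √(μ/r₂) = 11530 m/s; transfer-apokrone v_a = √[μ(2/r₂ − 1/a_t)] = 7621 m/s.
Δv₂ = v_c2 − v_a = 3907 m/s.
Total Δv = Δv₁ + Δv₂ = 9362 m/s = 9.362 km/s.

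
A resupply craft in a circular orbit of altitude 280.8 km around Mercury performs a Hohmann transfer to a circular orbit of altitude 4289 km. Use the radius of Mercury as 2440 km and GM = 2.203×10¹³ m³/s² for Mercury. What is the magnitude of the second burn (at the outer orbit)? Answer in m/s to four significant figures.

Δv ≈ 436.3 m/s

r₁ = 2440 + 280.8 = 2720.8 km = 2.7208×10⁶ m.
r₂ = 2440 + 4289 = 6729.0 km = 6.7290×10⁶ m.
Transfer ellipse a_t = (r₁ + r₂)/2 = 4.725×10⁶ m.
At r₁: circular v_c1 = √(μ/r₁) = 2846 m/s; transfer-periherm v_p = √[μ(2/r₁ − 1/a_t)] = 3396 m/s.
At r₂: circular v_c2 = √(μ/r₂) = 1809 m/s; transfer-apoherm v_a = √[μ(2/r₂ − 1/a_t)] = 1373 m/s.
Δv₂ = v_c2 − v_a = 436.3 m/s.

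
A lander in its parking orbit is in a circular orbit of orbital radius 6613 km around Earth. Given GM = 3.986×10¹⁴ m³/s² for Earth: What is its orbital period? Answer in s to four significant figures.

T ≈ 5352 s

r = 6613 km = 6.613×10⁶ m.
Kepler's third law: T = 2π√(r³/μ) = 2π√((6.613×10⁶)³ / 3.986×10¹⁴).
r³/μ = 7.255×10⁵ s², so T = 2π × 8.518×10² = 5.352×10³ s.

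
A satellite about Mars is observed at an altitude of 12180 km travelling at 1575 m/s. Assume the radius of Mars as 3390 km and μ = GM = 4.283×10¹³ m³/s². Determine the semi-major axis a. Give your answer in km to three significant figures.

r = 3390 + 12180 = 15570 km = 1.557×10⁷ m.
Vis-viva rearranged: 1/a = 2/r − v²/μ = 1.285×10⁻⁷ − 5.792×10⁻⁸ = 7.053×10⁻⁸ m⁻¹.
a = 1.418×10⁷ m = 14178 km.

a ≈ 14200 km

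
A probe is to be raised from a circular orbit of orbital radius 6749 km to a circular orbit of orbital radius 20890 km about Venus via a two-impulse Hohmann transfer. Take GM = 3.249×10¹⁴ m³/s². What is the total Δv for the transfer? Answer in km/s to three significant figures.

Δv_total ≈ 2.78 km/s

r₁ = 6749 km = 6.749×10⁶ m.
r₂ = 20890 km = 2.089×10⁷ m.
Transfer ellipse a_t = (r₁ + r₂)/2 = 1.382×10⁷ m.
At r₁: circular v_c1 = √(μ/r₁) = 6938 m/s; transfer-periapsis v_p = √[μ(2/r₁ − 1/a_t)] = 8531 m/s.
Δv₁ = v_p − v_c1 = 1592 m/s.
At r₂: circular v_c2 = √(μ/r₂) = 3944 m/s; transfer-apoapsis v_a = √[μ(2/r₂ − 1/a_t)] = 2756 m/s.
Δv₂ = v_c2 − v_a = 1188 m/s.
Total Δv = Δv₁ + Δv₂ = 2780 m/s = 2.780 km/s.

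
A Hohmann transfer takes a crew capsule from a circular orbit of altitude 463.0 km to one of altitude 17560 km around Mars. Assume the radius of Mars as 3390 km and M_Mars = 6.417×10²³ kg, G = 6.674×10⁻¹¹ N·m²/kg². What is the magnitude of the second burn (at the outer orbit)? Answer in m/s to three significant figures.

μ = GM = 6.674×10⁻¹¹ × 6.417×10²³ = 4.283×10¹³ m³/s².
r₁ = 3390 + 463.0 = 3853.0 km = 3.8530×10⁶ m.
r₂ = 3390 + 17560 = 20950 km = 2.0950×10⁷ m.
Transfer ellipse a_t = (r₁ + r₂)/2 = 1.240×10⁷ m.
At r₁: circular v_c1 = √(μ/r₁) = 3334 m/s; transfer-periapsis v_p = √[μ(2/r₁ − 1/a_t)] = 4333 m/s.
At r₂: circular v_c2 = √(μ/r₂) = 1430 m/s; transfer-apoapsis v_a = √[μ(2/r₂ − 1/a_t)] = 796.9 m/s.
Δv₂ = v_c2 − v_a = 632.8 m/s.

Δv ≈ 633 m/s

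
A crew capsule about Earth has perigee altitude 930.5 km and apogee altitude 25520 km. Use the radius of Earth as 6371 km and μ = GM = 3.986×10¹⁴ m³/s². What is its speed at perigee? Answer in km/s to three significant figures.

r_p = 6371 + 930.5 = 7301.5 km = 7.3015×10⁶ m.
r_a = 6371 + 25520 = 31891 km = 3.1891×10⁷ m.
Semi-major axis a = (r_p + r_a)/2 = 19596 km = 1.960×10⁷ m.
Vis-viva: v² = μ(2/r − 1/a) = 3.986×10¹⁴ × (2.739×10⁻⁷ − 5.103×10⁻⁸) = 8.884×10⁷ m²/s².
v = 9426 m/s = 9.426 km/s.

v ≈ 9.43 km/s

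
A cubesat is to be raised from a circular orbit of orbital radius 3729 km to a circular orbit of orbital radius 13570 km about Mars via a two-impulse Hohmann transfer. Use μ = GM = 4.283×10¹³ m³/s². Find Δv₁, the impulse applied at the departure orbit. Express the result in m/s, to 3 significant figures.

Δv ≈ 856 m/s

r₁ = 3729 km = 3.729×10⁶ m.
r₂ = 13570 km = 1.357×10⁷ m.
Transfer ellipse a_t = (r₁ + r₂)/2 = 8.650×10⁶ m.
At r₁: circular v_c1 = √(μ/r₁) = 3389 m/s; transfer-periapsis v_p = √[μ(2/r₁ − 1/a_t)] = 4245 m/s.
Δv₁ = v_p − v_c1 = 855.9 m/s.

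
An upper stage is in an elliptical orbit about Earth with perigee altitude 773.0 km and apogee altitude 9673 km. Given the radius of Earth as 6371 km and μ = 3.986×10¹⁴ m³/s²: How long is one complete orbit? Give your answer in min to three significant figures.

T ≈ 207 min

r_p = 6371 + 773.0 = 7144.0 km = 7.1440×10⁶ m.
r_a = 6371 + 9673 = 16044 km = 1.6044×10⁷ m.
Semi-major axis a = (r_p + r_a)/2 = (7144.0 + 16044)/2 = 11594 km = 1.159×10⁷ m.
By Kepler's third law T = 2π√(a³/μ) = 2π × 1.977×10³ = 1.242×10⁴ s.
= 207.1 min.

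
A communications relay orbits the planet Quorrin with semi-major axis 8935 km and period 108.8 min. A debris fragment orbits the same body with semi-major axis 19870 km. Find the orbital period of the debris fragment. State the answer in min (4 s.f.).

T₂ ≈ 360.8 min

Kepler's third law: T² ∝ a³, so T₂ = T₁ (a₂/a₁)^(3/2).
a₂/a₁ = 2.224, (a₂/a₁)^(3/2) = 3.316.
T₂ = 108.8 × 3.316 = 360.8 min.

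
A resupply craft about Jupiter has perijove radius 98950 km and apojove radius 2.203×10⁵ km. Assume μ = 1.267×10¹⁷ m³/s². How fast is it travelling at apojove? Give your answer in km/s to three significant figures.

Semi-major axis a = (r_p + r_a)/2 = 1.5962×10⁵ km = 1.596×10⁸ m.
Vis-viva: v² = μ(2/r − 1/a) = 1.267×10¹⁷ × (9.079×10⁻⁹ − 6.265×10⁻⁹) = 3.565×10⁸ m²/s².
v = 18880 m/s = 18.88 km/s.

v ≈ 18.9 km/s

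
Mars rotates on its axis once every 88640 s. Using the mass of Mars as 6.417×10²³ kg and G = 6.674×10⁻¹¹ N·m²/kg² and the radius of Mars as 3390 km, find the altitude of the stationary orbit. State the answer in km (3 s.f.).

h_sync ≈ 17000 km

μ = GM = 6.674×10⁻¹¹ × 6.417×10²³ = 4.283×10¹³ m³/s².
A synchronous orbit has period T, so by Kepler's third law a = (μT²/4π²)^(1/3).
μT²/4π² = 4.283×10¹³ × (8.864×10⁴)² / 39.48 = 8.524×10²¹ m³.
a = 2.043×10⁷ m = 20427 km.
Altitude h = a − R = 20427 − 3390 = 17037 km.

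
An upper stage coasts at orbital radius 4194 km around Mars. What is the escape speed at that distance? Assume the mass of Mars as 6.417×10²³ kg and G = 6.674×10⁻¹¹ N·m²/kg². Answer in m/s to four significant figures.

v_esc ≈ 4519 m/s

μ = GM = 6.674×10⁻¹¹ × 6.417×10²³ = 4.283×10¹³ m³/s².
r = 4194 km = 4.194×10⁶ m.
Escape speed v_esc = √(2μ/r) = √(2 × 4.283×10¹³ / 4.194×10⁶) = √(2.042×10⁷) = 4519 m/s.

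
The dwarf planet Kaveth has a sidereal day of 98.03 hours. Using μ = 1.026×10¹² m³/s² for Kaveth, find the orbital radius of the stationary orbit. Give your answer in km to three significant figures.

T = 98.03 hours = 3.529×10⁵ s.
A synchronous orbit has period T, so by Kepler's third law a = (μT²/4π²)^(1/3).
μT²/4π² = 1.026×10¹² × (3.529×10⁵)² / 39.48 = 3.237×10²¹ m³.
a = 1.479×10⁷ m = 14792 km.

r_sync ≈ 14800 km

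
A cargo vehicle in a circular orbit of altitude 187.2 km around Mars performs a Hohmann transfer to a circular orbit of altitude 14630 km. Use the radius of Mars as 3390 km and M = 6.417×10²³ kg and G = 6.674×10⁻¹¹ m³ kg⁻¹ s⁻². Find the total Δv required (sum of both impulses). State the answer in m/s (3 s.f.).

μ = GM = 6.674×10⁻¹¹ × 6.417×10²³ = 4.283×10¹³ m³/s².
r₁ = 3390 + 187.2 = 3577.2 km = 3.5772×10⁶ m.
r₂ = 3390 + 14630 = 18020 km = 1.8020×10⁷ m.
Transfer ellipse a_t = (r₁ + r₂)/2 = 1.080×10⁷ m.
At r₁: circular v_c1 = √(μ/r₁) = 3460 m/s; transfer-periapsis v_p = √[μ(2/r₁ − 1/a_t)] = 4470 m/s.
Δv₁ = v_p − v_c1 = 1010 m/s.
At r₂: circular v_c2 = √(μ/r₂) = 1542 m/s; transfer-apoapsis v_a = √[μ(2/r₂ − 1/a_t)] = 887.3 m/s.
Δv₂ = v_c2 − v_a = 654.3 m/s.
Total Δv = Δv₁ + Δv₂ = 1664 m/s.

Δv_total ≈ 1660 m/s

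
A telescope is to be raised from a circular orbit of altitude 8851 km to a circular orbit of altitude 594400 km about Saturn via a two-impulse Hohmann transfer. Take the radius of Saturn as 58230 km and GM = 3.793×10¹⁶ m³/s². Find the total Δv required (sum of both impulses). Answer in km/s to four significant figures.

r₁ = 58230 + 8851 = 67081 km = 6.7081×10⁷ m.
r₂ = 58230 + 594400 = 652630 km = 6.5263×10⁸ m.
Transfer ellipse a_t = (r₁ + r₂)/2 = 3.599×10⁸ m.
At r₁: circular v_c1 = √(μ/r₁) = 23780 m/s; transfer-perikrone v_p = √[μ(2/r₁ − 1/a_t)] = 32020 m/s.
Δv₁ = v_p − v_c1 = 8244 m/s.
At r₂: circular v_c2 = √(μ/r₂) = 7624 m/s; transfer-apokrone v_a = √[μ(2/r₂ − 1/a_t)] = 3291 m/s.
Δv₂ = v_c2 − v_a = 4332 m/s.
Total Δv = Δv₁ + Δv₂ = 12580 m/s = 12.58 km/s.

Δv_total ≈ 12.58 km/s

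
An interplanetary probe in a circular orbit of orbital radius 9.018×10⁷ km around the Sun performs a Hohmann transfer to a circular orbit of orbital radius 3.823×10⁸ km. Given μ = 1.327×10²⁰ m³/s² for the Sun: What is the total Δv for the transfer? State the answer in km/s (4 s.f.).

Δv_total ≈ 17.56 km/s

r₁ = 9.018×10⁷ km = 9.018×10¹⁰ m.
r₂ = 3.823×10⁸ km = 3.823×10¹¹ m.
Transfer ellipse a_t = (r₁ + r₂)/2 = 2.362×10¹¹ m.
At r₁: circular v_c1 = √(μ/r₁) = 38360 m/s; transfer-perihelion v_p = √[μ(2/r₁ − 1/a_t)] = 48800 m/s.
Δv₁ = v_p − v_c1 = 10440 m/s.
At r₂: circular v_c2 = √(μ/r₂) = 18630 m/s; transfer-aphelion v_a = √[μ(2/r₂ − 1/a_t)] = 11510 m/s.
Δv₂ = v_c2 − v_a = 7120 m/s.
Total Δv = Δv₁ + Δv₂ = 17560 m/s = 17.56 km/s.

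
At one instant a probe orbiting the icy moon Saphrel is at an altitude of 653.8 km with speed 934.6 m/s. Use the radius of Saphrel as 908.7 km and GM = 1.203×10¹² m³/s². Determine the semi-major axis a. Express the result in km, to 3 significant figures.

r = 908.7 + 653.8 = 1562.5 km = 1.562×10⁶ m.
Specific orbital energy ε = v²/2 − μ/r = (934.6)²/2 − 1.203×10¹²/1.562×10⁶ = -3.332×10⁵ J/kg.
Since ε = −μ/(2a), a = −μ/(2ε) = 1.805×10⁶ m = 1805.3 km.

a ≈ 1810 km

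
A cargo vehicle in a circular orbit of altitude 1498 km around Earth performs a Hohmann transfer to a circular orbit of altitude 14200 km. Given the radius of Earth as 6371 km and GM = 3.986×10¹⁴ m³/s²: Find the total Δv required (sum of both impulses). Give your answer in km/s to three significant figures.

r₁ = 6371 + 1498 = 7869.0 km = 7.8690×10⁶ m.
r₂ = 6371 + 14200 = 20571 km = 2.0571×10⁷ m.
Transfer ellipse a_t = (r₁ + r₂)/2 = 1.422×10⁷ m.
At r₁: circular v_c1 = √(μ/r₁) = 7117 m/s; transfer-perigee v_p = √[μ(2/r₁ − 1/a_t)] = 8560 m/s.
Δv₁ = v_p − v_c1 = 1443 m/s.
At r₂: circular v_c2 = √(μ/r₂) = 4402 m/s; transfer-apogee v_a = √[μ(2/r₂ − 1/a_t)] = 3275 m/s.
Δv₂ = v_c2 − v_a = 1127 m/s.
Total Δv = Δv₁ + Δv₂ = 2570 m/s = 2.570 km/s.

Δv_total ≈ 2.57 km/s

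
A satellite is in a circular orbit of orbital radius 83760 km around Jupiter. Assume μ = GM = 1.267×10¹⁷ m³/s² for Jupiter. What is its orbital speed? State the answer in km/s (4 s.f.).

v ≈ 38.89 km/s

r = 83760 km = 8.376×10⁷ m.
For a circular orbit v = √(μ/r) = √(1.267×10¹⁷ / 8.376×10⁷) = √(1.513×10⁹) = 38890 m/s.
That is 38.89 km/s.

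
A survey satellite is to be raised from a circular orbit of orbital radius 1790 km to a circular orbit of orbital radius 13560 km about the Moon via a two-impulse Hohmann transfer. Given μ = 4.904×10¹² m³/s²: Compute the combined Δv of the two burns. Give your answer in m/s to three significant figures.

r₁ = 1790 km = 1.790×10⁶ m.
r₂ = 13560 km = 1.356×10⁷ m.
Transfer ellipse a_t = (r₁ + r₂)/2 = 7.675×10⁶ m.
At r₁: circular v_c1 = √(μ/r₁) = 1655 m/s; transfer-perilune v_p = √[μ(2/r₁ − 1/a_t)] = 2200 m/s.
Δv₁ = v_p − v_c1 = 544.9 m/s.
At r₂: circular v_c2 = √(μ/r₂) = 601.4 m/s; transfer-apolune v_a = √[μ(2/r₂ − 1/a_t)] = 290.4 m/s.
Δv₂ = v_c2 − v_a = 311.0 m/s.
Total Δv = Δv₁ + Δv₂ = 855.8 m/s.

Δv_total ≈ 856 m/s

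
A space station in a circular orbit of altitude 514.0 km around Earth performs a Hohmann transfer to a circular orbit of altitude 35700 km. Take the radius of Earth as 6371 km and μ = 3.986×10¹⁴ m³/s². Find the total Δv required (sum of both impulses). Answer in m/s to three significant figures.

Δv_total ≈ 3810 m/s

r₁ = 6371 + 514.0 = 6885.0 km = 6.8850×10⁶ m.
r₂ = 6371 + 35700 = 42071 km = 4.2071×10⁷ m.
Transfer ellipse a_t = (r₁ + r₂)/2 = 2.448×10⁷ m.
At r₁: circular v_c1 = √(μ/r₁) = 7609 m/s; transfer-perigee v_p = √[μ(2/r₁ − 1/a_t)] = 9975 m/s.
Δv₁ = v_p − v_c1 = 2366 m/s.
At r₂: circular v_c2 = √(μ/r₂) = 3078 m/s; transfer-apogee v_a = √[μ(2/r₂ − 1/a_t)] = 1632 m/s.
Δv₂ = v_c2 − v_a = 1446 m/s.
Total Δv = Δv₁ + Δv₂ = 3812 m/s.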